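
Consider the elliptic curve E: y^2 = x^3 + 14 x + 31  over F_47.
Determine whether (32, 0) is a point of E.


Check whether y^2 = x^3 + 14 x + 31 (mod 47) for (x, y) = (32, 0).
LHS: y^2 = 0^2 mod 47 = 0
RHS: x^3 + 14 x + 31 = 32^3 + 14*32 + 31 mod 47 = 18
LHS != RHS

No, not on the curve


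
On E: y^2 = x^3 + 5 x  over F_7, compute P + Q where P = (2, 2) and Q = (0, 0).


P != Q, so use the chord formula.
s = (y2 - y1) / (x2 - x1) = (5) / (5) mod 7 = 1
x3 = s^2 - x1 - x2 mod 7 = 1^2 - 2 - 0 = 6
y3 = s (x1 - x3) - y1 mod 7 = 1 * (2 - 6) - 2 = 1

P + Q = (6, 1)


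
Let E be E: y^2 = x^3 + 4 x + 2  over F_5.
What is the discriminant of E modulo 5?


4 a^3 + 27 b^2 = 4*4^3 + 27*2^2 = 256 + 108 = 364
Delta = -16 * (364) = -5824
Delta mod 5 = 1

Delta = 1 (mod 5)


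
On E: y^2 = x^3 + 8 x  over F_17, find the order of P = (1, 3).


Compute successive multiples of P until we hit O:
  1P = (1, 3)
  2P = (16, 12)
  3P = (16, 5)
  4P = (1, 14)
  5P = O

ord(P) = 5


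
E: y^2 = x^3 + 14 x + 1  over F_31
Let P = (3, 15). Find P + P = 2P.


Doubling: s = (3 x1^2 + a) / (2 y1)
s = (3*3^2 + 14) / (2*15) mod 31 = 21
x3 = s^2 - 2 x1 mod 31 = 21^2 - 2*3 = 1
y3 = s (x1 - x3) - y1 mod 31 = 21 * (3 - 1) - 15 = 27

2P = (1, 27)


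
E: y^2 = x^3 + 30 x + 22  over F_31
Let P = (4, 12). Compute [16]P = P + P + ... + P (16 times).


k = 16 = 10000_2 (binary, LSB first: 00001)
Double-and-add from P = (4, 12):
  bit 0 = 0: acc unchanged = O
  bit 1 = 0: acc unchanged = O
  bit 2 = 0: acc unchanged = O
  bit 3 = 0: acc unchanged = O
  bit 4 = 1: acc = O + (17, 19) = (17, 19)

16P = (17, 19)


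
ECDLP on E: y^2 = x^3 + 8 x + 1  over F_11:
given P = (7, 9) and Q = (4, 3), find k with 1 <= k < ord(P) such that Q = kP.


Enumerate multiples of P until we hit Q = (4, 3):
  1P = (7, 9)
  2P = (6, 10)
  3P = (10, 5)
  4P = (8, 7)
  5P = (0, 10)
  6P = (2, 6)
  7P = (5, 1)
  8P = (4, 3)
Match found at i = 8.

k = 8


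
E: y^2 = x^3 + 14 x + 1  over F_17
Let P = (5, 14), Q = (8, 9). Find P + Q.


P != Q, so use the chord formula.
s = (y2 - y1) / (x2 - x1) = (12) / (3) mod 17 = 4
x3 = s^2 - x1 - x2 mod 17 = 4^2 - 5 - 8 = 3
y3 = s (x1 - x3) - y1 mod 17 = 4 * (5 - 3) - 14 = 11

P + Q = (3, 11)


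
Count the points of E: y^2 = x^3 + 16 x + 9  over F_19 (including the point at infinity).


For each x in F_19, count y with y^2 = x^3 + 16 x + 9 mod 19:
  x = 0: RHS = 9, y in [3, 16]  -> 2 point(s)
  x = 1: RHS = 7, y in [8, 11]  -> 2 point(s)
  x = 2: RHS = 11, y in [7, 12]  -> 2 point(s)
  x = 4: RHS = 4, y in [2, 17]  -> 2 point(s)
  x = 5: RHS = 5, y in [9, 10]  -> 2 point(s)
  x = 6: RHS = 17, y in [6, 13]  -> 2 point(s)
  x = 13: RHS = 1, y in [1, 18]  -> 2 point(s)
  x = 17: RHS = 7, y in [8, 11]  -> 2 point(s)
  x = 18: RHS = 11, y in [7, 12]  -> 2 point(s)
Affine points: 18. Add the point at infinity: total = 19.

#E(F_19) = 19


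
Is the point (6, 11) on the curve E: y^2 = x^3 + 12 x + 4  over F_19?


Check whether y^2 = x^3 + 12 x + 4 (mod 19) for (x, y) = (6, 11).
LHS: y^2 = 11^2 mod 19 = 7
RHS: x^3 + 12 x + 4 = 6^3 + 12*6 + 4 mod 19 = 7
LHS = RHS

Yes, on the curve


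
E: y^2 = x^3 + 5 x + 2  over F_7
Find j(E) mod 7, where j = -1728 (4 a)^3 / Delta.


Delta = -16(4 a^3 + 27 b^2) mod 7 = 2
-1728 * (4 a)^3 = -1728 * (4*5)^3 mod 7 = 6
j = 6 * 2^(-1) mod 7 = 3

j = 3 (mod 7)


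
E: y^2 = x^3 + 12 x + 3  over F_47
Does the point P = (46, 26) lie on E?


Check whether y^2 = x^3 + 12 x + 3 (mod 47) for (x, y) = (46, 26).
LHS: y^2 = 26^2 mod 47 = 18
RHS: x^3 + 12 x + 3 = 46^3 + 12*46 + 3 mod 47 = 37
LHS != RHS

No, not on the curve


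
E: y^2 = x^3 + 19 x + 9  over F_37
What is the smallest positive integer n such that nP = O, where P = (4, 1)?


Compute successive multiples of P until we hit O:
  1P = (4, 1)
  2P = (32, 23)
  3P = (12, 35)
  4P = (9, 24)
  5P = (20, 29)
  6P = (23, 12)
  7P = (13, 23)
  8P = (31, 7)
  ... (continuing to 46P)
  46P = O

ord(P) = 46


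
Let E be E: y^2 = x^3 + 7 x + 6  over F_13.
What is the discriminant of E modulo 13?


4 a^3 + 27 b^2 = 4*7^3 + 27*6^2 = 1372 + 972 = 2344
Delta = -16 * (2344) = -37504
Delta mod 13 = 1

Delta = 1 (mod 13)


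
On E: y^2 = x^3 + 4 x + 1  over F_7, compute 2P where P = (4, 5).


Doubling: s = (3 x1^2 + a) / (2 y1)
s = (3*4^2 + 4) / (2*5) mod 7 = 1
x3 = s^2 - 2 x1 mod 7 = 1^2 - 2*4 = 0
y3 = s (x1 - x3) - y1 mod 7 = 1 * (4 - 0) - 5 = 6

2P = (0, 6)


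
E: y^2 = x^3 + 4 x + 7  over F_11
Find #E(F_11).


For each x in F_11, count y with y^2 = x^3 + 4 x + 7 mod 11:
  x = 1: RHS = 1, y in [1, 10]  -> 2 point(s)
  x = 2: RHS = 1, y in [1, 10]  -> 2 point(s)
  x = 5: RHS = 9, y in [3, 8]  -> 2 point(s)
  x = 6: RHS = 5, y in [4, 7]  -> 2 point(s)
  x = 7: RHS = 4, y in [2, 9]  -> 2 point(s)
  x = 8: RHS = 1, y in [1, 10]  -> 2 point(s)
Affine points: 12. Add the point at infinity: total = 13.

#E(F_11) = 13


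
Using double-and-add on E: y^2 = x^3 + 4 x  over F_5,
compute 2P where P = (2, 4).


k = 2 = 10_2 (binary, LSB first: 01)
Double-and-add from P = (2, 4):
  bit 0 = 0: acc unchanged = O
  bit 1 = 1: acc = O + (0, 0) = (0, 0)

2P = (0, 0)


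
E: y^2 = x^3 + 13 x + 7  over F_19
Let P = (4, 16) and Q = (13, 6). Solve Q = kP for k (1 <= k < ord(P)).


Enumerate multiples of P until we hit Q = (13, 6):
  1P = (4, 16)
  2P = (3, 15)
  3P = (13, 13)
  4P = (0, 8)
  5P = (0, 11)
  6P = (13, 6)
Match found at i = 6.

k = 6


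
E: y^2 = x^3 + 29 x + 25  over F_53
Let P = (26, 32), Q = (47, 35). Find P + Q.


P != Q, so use the chord formula.
s = (y2 - y1) / (x2 - x1) = (3) / (21) mod 53 = 38
x3 = s^2 - x1 - x2 mod 53 = 38^2 - 26 - 47 = 46
y3 = s (x1 - x3) - y1 mod 53 = 38 * (26 - 46) - 32 = 3

P + Q = (46, 3)


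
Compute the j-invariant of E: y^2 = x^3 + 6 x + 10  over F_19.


Delta = -16(4 a^3 + 27 b^2) mod 19 = 14
-1728 * (4 a)^3 = -1728 * (4*6)^3 mod 19 = 11
j = 11 * 14^(-1) mod 19 = 13

j = 13 (mod 19)


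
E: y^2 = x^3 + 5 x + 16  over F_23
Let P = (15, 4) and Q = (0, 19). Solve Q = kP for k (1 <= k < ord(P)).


Enumerate multiples of P until we hit Q = (0, 19):
  1P = (15, 4)
  2P = (19, 1)
  3P = (14, 1)
  4P = (3, 9)
  5P = (13, 22)
  6P = (7, 16)
  7P = (9, 10)
  8P = (0, 4)
  9P = (8, 19)
  10P = (6, 3)
  11P = (4, 10)
  12P = (10, 10)
  13P = (16, 11)
  14P = (18, 21)
  15P = (17, 0)
  16P = (18, 2)
  17P = (16, 12)
  18P = (10, 13)
  19P = (4, 13)
  20P = (6, 20)
  21P = (8, 4)
  22P = (0, 19)
Match found at i = 22.

k = 22


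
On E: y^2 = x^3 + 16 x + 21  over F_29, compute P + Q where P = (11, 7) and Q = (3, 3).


P != Q, so use the chord formula.
s = (y2 - y1) / (x2 - x1) = (25) / (21) mod 29 = 15
x3 = s^2 - x1 - x2 mod 29 = 15^2 - 11 - 3 = 8
y3 = s (x1 - x3) - y1 mod 29 = 15 * (11 - 8) - 7 = 9

P + Q = (8, 9)


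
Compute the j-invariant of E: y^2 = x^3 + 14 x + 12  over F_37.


Delta = -16(4 a^3 + 27 b^2) mod 37 = 12
-1728 * (4 a)^3 = -1728 * (4*14)^3 mod 37 = 6
j = 6 * 12^(-1) mod 37 = 19

j = 19 (mod 37)


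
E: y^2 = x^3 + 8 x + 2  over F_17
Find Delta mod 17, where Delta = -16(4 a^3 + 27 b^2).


4 a^3 + 27 b^2 = 4*8^3 + 27*2^2 = 2048 + 108 = 2156
Delta = -16 * (2156) = -34496
Delta mod 17 = 14

Delta = 14 (mod 17)


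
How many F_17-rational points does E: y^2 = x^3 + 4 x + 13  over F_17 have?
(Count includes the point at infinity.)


For each x in F_17, count y with y^2 = x^3 + 4 x + 13 mod 17:
  x = 0: RHS = 13, y in [8, 9]  -> 2 point(s)
  x = 1: RHS = 1, y in [1, 16]  -> 2 point(s)
  x = 3: RHS = 1, y in [1, 16]  -> 2 point(s)
  x = 4: RHS = 8, y in [5, 12]  -> 2 point(s)
  x = 6: RHS = 15, y in [7, 10]  -> 2 point(s)
  x = 8: RHS = 13, y in [8, 9]  -> 2 point(s)
  x = 9: RHS = 13, y in [8, 9]  -> 2 point(s)
  x = 10: RHS = 16, y in [4, 13]  -> 2 point(s)
  x = 12: RHS = 4, y in [2, 15]  -> 2 point(s)
  x = 13: RHS = 1, y in [1, 16]  -> 2 point(s)
  x = 14: RHS = 8, y in [5, 12]  -> 2 point(s)
  x = 16: RHS = 8, y in [5, 12]  -> 2 point(s)
Affine points: 24. Add the point at infinity: total = 25.

#E(F_17) = 25


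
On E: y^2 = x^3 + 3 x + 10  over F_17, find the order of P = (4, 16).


Compute successive multiples of P until we hit O:
  1P = (4, 16)
  2P = (9, 1)
  3P = (13, 11)
  4P = (15, 9)
  5P = (14, 12)
  6P = (8, 6)
  7P = (7, 0)
  8P = (8, 11)
  ... (continuing to 14P)
  14P = O

ord(P) = 14


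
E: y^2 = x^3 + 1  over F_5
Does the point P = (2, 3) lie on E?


Check whether y^2 = x^3 + 0 x + 1 (mod 5) for (x, y) = (2, 3).
LHS: y^2 = 3^2 mod 5 = 4
RHS: x^3 + 0 x + 1 = 2^3 + 0*2 + 1 mod 5 = 4
LHS = RHS

Yes, on the curve


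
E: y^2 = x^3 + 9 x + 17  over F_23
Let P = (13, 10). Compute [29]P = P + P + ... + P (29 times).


k = 29 = 11101_2 (binary, LSB first: 10111)
Double-and-add from P = (13, 10):
  bit 0 = 1: acc = O + (13, 10) = (13, 10)
  bit 1 = 0: acc unchanged = (13, 10)
  bit 2 = 1: acc = (13, 10) + (18, 13) = (8, 16)
  bit 3 = 1: acc = (8, 16) + (12, 17) = (16, 5)
  bit 4 = 1: acc = (16, 5) + (17, 0) = (15, 13)

29P = (15, 13)


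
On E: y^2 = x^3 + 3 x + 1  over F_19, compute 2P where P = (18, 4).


Doubling: s = (3 x1^2 + a) / (2 y1)
s = (3*18^2 + 3) / (2*4) mod 19 = 15
x3 = s^2 - 2 x1 mod 19 = 15^2 - 2*18 = 18
y3 = s (x1 - x3) - y1 mod 19 = 15 * (18 - 18) - 4 = 15

2P = (18, 15)


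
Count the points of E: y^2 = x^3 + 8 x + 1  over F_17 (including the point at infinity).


For each x in F_17, count y with y^2 = x^3 + 8 x + 1 mod 17:
  x = 0: RHS = 1, y in [1, 16]  -> 2 point(s)
  x = 2: RHS = 8, y in [5, 12]  -> 2 point(s)
  x = 3: RHS = 1, y in [1, 16]  -> 2 point(s)
  x = 5: RHS = 13, y in [8, 9]  -> 2 point(s)
  x = 7: RHS = 9, y in [3, 14]  -> 2 point(s)
  x = 8: RHS = 16, y in [4, 13]  -> 2 point(s)
  x = 11: RHS = 9, y in [3, 14]  -> 2 point(s)
  x = 14: RHS = 1, y in [1, 16]  -> 2 point(s)
  x = 16: RHS = 9, y in [3, 14]  -> 2 point(s)
Affine points: 18. Add the point at infinity: total = 19.

#E(F_17) = 19


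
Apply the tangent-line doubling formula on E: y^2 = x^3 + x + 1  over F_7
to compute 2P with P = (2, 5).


Doubling: s = (3 x1^2 + a) / (2 y1)
s = (3*2^2 + 1) / (2*5) mod 7 = 2
x3 = s^2 - 2 x1 mod 7 = 2^2 - 2*2 = 0
y3 = s (x1 - x3) - y1 mod 7 = 2 * (2 - 0) - 5 = 6

2P = (0, 6)


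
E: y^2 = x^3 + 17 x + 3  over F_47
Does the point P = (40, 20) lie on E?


Check whether y^2 = x^3 + 17 x + 3 (mod 47) for (x, y) = (40, 20).
LHS: y^2 = 20^2 mod 47 = 24
RHS: x^3 + 17 x + 3 = 40^3 + 17*40 + 3 mod 47 = 11
LHS != RHS

No, not on the curve


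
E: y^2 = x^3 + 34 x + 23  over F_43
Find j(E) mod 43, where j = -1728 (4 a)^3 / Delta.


Delta = -16(4 a^3 + 27 b^2) mod 43 = 18
-1728 * (4 a)^3 = -1728 * (4*34)^3 mod 43 = 8
j = 8 * 18^(-1) mod 43 = 10

j = 10 (mod 43)


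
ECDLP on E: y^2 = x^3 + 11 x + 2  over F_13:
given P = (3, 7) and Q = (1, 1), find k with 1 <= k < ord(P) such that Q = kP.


Enumerate multiples of P until we hit Q = (1, 1):
  1P = (3, 7)
  2P = (8, 11)
  3P = (12, 4)
  4P = (1, 1)
Match found at i = 4.

k = 4


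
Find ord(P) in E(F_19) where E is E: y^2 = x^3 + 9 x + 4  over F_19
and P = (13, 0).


Compute successive multiples of P until we hit O:
  1P = (13, 0)
  2P = O

ord(P) = 2


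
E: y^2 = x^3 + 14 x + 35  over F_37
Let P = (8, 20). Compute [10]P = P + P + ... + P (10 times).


k = 10 = 1010_2 (binary, LSB first: 0101)
Double-and-add from P = (8, 20):
  bit 0 = 0: acc unchanged = O
  bit 1 = 1: acc = O + (33, 27) = (33, 27)
  bit 2 = 0: acc unchanged = (33, 27)
  bit 3 = 1: acc = (33, 27) + (20, 29) = (30, 1)

10P = (30, 1)


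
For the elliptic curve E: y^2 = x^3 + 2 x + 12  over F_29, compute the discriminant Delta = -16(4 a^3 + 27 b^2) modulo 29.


4 a^3 + 27 b^2 = 4*2^3 + 27*12^2 = 32 + 3888 = 3920
Delta = -16 * (3920) = -62720
Delta mod 29 = 7

Delta = 7 (mod 29)


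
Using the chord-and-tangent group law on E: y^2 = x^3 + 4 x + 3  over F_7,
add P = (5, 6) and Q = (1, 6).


P != Q, so use the chord formula.
s = (y2 - y1) / (x2 - x1) = (0) / (3) mod 7 = 0
x3 = s^2 - x1 - x2 mod 7 = 0^2 - 5 - 1 = 1
y3 = s (x1 - x3) - y1 mod 7 = 0 * (5 - 1) - 6 = 1

P + Q = (1, 1)


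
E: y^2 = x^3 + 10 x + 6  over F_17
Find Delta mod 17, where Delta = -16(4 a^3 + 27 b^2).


4 a^3 + 27 b^2 = 4*10^3 + 27*6^2 = 4000 + 972 = 4972
Delta = -16 * (4972) = -79552
Delta mod 17 = 8

Delta = 8 (mod 17)


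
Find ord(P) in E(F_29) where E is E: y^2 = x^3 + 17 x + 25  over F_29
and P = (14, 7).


Compute successive multiples of P until we hit O:
  1P = (14, 7)
  2P = (7, 20)
  3P = (15, 28)
  4P = (6, 16)
  5P = (8, 8)
  6P = (3, 25)
  7P = (13, 23)
  8P = (26, 11)
  ... (continuing to 33P)
  33P = O

ord(P) = 33


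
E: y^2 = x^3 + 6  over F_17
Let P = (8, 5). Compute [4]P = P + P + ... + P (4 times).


k = 4 = 100_2 (binary, LSB first: 001)
Double-and-add from P = (8, 5):
  bit 0 = 0: acc unchanged = O
  bit 1 = 0: acc unchanged = O
  bit 2 = 1: acc = O + (4, 6) = (4, 6)

4P = (4, 6)


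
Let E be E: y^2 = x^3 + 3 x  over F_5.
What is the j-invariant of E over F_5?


Delta = -16(4 a^3 + 27 b^2) mod 5 = 2
-1728 * (4 a)^3 = -1728 * (4*3)^3 mod 5 = 1
j = 1 * 2^(-1) mod 5 = 3

j = 3 (mod 5)


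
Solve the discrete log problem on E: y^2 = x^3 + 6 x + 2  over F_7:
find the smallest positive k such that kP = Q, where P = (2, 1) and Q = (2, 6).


Enumerate multiples of P until we hit Q = (2, 6):
  1P = (2, 1)
  2P = (0, 3)
  3P = (6, 3)
  4P = (1, 3)
  5P = (1, 4)
  6P = (6, 4)
  7P = (0, 4)
  8P = (2, 6)
Match found at i = 8.

k = 8


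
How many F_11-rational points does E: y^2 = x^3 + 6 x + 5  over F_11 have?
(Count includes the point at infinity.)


For each x in F_11, count y with y^2 = x^3 + 6 x + 5 mod 11:
  x = 0: RHS = 5, y in [4, 7]  -> 2 point(s)
  x = 1: RHS = 1, y in [1, 10]  -> 2 point(s)
  x = 2: RHS = 3, y in [5, 6]  -> 2 point(s)
  x = 4: RHS = 5, y in [4, 7]  -> 2 point(s)
  x = 6: RHS = 4, y in [2, 9]  -> 2 point(s)
  x = 7: RHS = 5, y in [4, 7]  -> 2 point(s)
  x = 8: RHS = 4, y in [2, 9]  -> 2 point(s)
  x = 10: RHS = 9, y in [3, 8]  -> 2 point(s)
Affine points: 16. Add the point at infinity: total = 17.

#E(F_11) = 17


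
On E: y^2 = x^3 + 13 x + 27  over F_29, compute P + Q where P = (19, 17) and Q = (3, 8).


P != Q, so use the chord formula.
s = (y2 - y1) / (x2 - x1) = (20) / (13) mod 29 = 6
x3 = s^2 - x1 - x2 mod 29 = 6^2 - 19 - 3 = 14
y3 = s (x1 - x3) - y1 mod 29 = 6 * (19 - 14) - 17 = 13

P + Q = (14, 13)


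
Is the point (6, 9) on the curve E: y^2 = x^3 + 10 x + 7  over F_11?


Check whether y^2 = x^3 + 10 x + 7 (mod 11) for (x, y) = (6, 9).
LHS: y^2 = 9^2 mod 11 = 4
RHS: x^3 + 10 x + 7 = 6^3 + 10*6 + 7 mod 11 = 8
LHS != RHS

No, not on the curve


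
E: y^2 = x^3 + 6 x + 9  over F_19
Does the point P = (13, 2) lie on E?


Check whether y^2 = x^3 + 6 x + 9 (mod 19) for (x, y) = (13, 2).
LHS: y^2 = 2^2 mod 19 = 4
RHS: x^3 + 6 x + 9 = 13^3 + 6*13 + 9 mod 19 = 4
LHS = RHS

Yes, on the curve


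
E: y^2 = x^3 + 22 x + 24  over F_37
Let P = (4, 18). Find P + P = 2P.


Doubling: s = (3 x1^2 + a) / (2 y1)
s = (3*4^2 + 22) / (2*18) mod 37 = 4
x3 = s^2 - 2 x1 mod 37 = 4^2 - 2*4 = 8
y3 = s (x1 - x3) - y1 mod 37 = 4 * (4 - 8) - 18 = 3

2P = (8, 3)


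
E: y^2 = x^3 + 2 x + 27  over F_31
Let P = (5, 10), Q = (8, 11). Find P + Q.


P != Q, so use the chord formula.
s = (y2 - y1) / (x2 - x1) = (1) / (3) mod 31 = 21
x3 = s^2 - x1 - x2 mod 31 = 21^2 - 5 - 8 = 25
y3 = s (x1 - x3) - y1 mod 31 = 21 * (5 - 25) - 10 = 4

P + Q = (25, 4)


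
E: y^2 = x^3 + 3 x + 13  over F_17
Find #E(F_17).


For each x in F_17, count y with y^2 = x^3 + 3 x + 13 mod 17:
  x = 0: RHS = 13, y in [8, 9]  -> 2 point(s)
  x = 1: RHS = 0, y in [0]  -> 1 point(s)
  x = 3: RHS = 15, y in [7, 10]  -> 2 point(s)
  x = 4: RHS = 4, y in [2, 15]  -> 2 point(s)
  x = 5: RHS = 0, y in [0]  -> 1 point(s)
  x = 6: RHS = 9, y in [3, 14]  -> 2 point(s)
  x = 9: RHS = 4, y in [2, 15]  -> 2 point(s)
  x = 11: RHS = 0, y in [0]  -> 1 point(s)
  x = 12: RHS = 9, y in [3, 14]  -> 2 point(s)
  x = 15: RHS = 16, y in [4, 13]  -> 2 point(s)
  x = 16: RHS = 9, y in [3, 14]  -> 2 point(s)
Affine points: 19. Add the point at infinity: total = 20.

#E(F_17) = 20


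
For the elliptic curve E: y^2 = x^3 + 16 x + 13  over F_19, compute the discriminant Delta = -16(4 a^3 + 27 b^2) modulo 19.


4 a^3 + 27 b^2 = 4*16^3 + 27*13^2 = 16384 + 4563 = 20947
Delta = -16 * (20947) = -335152
Delta mod 19 = 8

Delta = 8 (mod 19)


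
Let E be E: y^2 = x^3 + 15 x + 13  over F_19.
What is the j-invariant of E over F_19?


Delta = -16(4 a^3 + 27 b^2) mod 19 = 1
-1728 * (4 a)^3 = -1728 * (4*15)^3 mod 19 = 8
j = 8 * 1^(-1) mod 19 = 8

j = 8 (mod 19)


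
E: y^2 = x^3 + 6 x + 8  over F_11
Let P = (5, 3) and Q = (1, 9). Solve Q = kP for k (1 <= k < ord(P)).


Enumerate multiples of P until we hit Q = (1, 9):
  1P = (5, 3)
  2P = (10, 1)
  3P = (1, 2)
  4P = (3, 3)
  5P = (3, 8)
  6P = (1, 9)
Match found at i = 6.

k = 6


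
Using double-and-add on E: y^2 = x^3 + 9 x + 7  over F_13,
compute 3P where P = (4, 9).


k = 3 = 11_2 (binary, LSB first: 11)
Double-and-add from P = (4, 9):
  bit 0 = 1: acc = O + (4, 9) = (4, 9)
  bit 1 = 1: acc = (4, 9) + (6, 2) = (12, 6)

3P = (12, 6)


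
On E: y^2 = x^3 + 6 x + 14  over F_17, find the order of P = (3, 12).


Compute successive multiples of P until we hit O:
  1P = (3, 12)
  2P = (2, 0)
  3P = (3, 5)
  4P = O

ord(P) = 4


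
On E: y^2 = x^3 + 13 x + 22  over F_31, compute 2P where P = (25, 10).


k = 2 = 10_2 (binary, LSB first: 01)
Double-and-add from P = (25, 10):
  bit 0 = 0: acc unchanged = O
  bit 1 = 1: acc = O + (9, 0) = (9, 0)

2P = (9, 0)


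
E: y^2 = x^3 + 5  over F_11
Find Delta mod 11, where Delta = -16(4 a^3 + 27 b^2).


4 a^3 + 27 b^2 = 4*0^3 + 27*5^2 = 0 + 675 = 675
Delta = -16 * (675) = -10800
Delta mod 11 = 2

Delta = 2 (mod 11)


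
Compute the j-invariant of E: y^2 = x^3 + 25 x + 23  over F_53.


Delta = -16(4 a^3 + 27 b^2) mod 53 = 12
-1728 * (4 a)^3 = -1728 * (4*25)^3 mod 53 = 22
j = 22 * 12^(-1) mod 53 = 46

j = 46 (mod 53)


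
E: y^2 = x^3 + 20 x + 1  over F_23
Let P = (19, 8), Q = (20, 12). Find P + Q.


P != Q, so use the chord formula.
s = (y2 - y1) / (x2 - x1) = (4) / (1) mod 23 = 4
x3 = s^2 - x1 - x2 mod 23 = 4^2 - 19 - 20 = 0
y3 = s (x1 - x3) - y1 mod 23 = 4 * (19 - 0) - 8 = 22

P + Q = (0, 22)


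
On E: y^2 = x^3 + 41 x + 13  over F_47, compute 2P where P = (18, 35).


Doubling: s = (3 x1^2 + a) / (2 y1)
s = (3*18^2 + 41) / (2*35) mod 47 = 42
x3 = s^2 - 2 x1 mod 47 = 42^2 - 2*18 = 36
y3 = s (x1 - x3) - y1 mod 47 = 42 * (18 - 36) - 35 = 8

2P = (36, 8)


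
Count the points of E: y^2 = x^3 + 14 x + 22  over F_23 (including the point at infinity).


For each x in F_23, count y with y^2 = x^3 + 14 x + 22 mod 23:
  x = 2: RHS = 12, y in [9, 14]  -> 2 point(s)
  x = 4: RHS = 4, y in [2, 21]  -> 2 point(s)
  x = 6: RHS = 0, y in [0]  -> 1 point(s)
  x = 7: RHS = 3, y in [7, 16]  -> 2 point(s)
  x = 8: RHS = 2, y in [5, 18]  -> 2 point(s)
  x = 9: RHS = 3, y in [7, 16]  -> 2 point(s)
  x = 10: RHS = 12, y in [9, 14]  -> 2 point(s)
  x = 11: RHS = 12, y in [9, 14]  -> 2 point(s)
  x = 12: RHS = 9, y in [3, 20]  -> 2 point(s)
  x = 13: RHS = 9, y in [3, 20]  -> 2 point(s)
  x = 14: RHS = 18, y in [8, 15]  -> 2 point(s)
  x = 16: RHS = 18, y in [8, 15]  -> 2 point(s)
  x = 21: RHS = 9, y in [3, 20]  -> 2 point(s)
Affine points: 25. Add the point at infinity: total = 26.

#E(F_23) = 26


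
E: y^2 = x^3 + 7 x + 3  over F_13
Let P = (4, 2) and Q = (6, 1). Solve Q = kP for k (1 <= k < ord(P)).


Enumerate multiples of P until we hit Q = (6, 1):
  1P = (4, 2)
  2P = (8, 8)
  3P = (0, 4)
  4P = (6, 12)
  5P = (2, 8)
  6P = (3, 8)
  7P = (3, 5)
  8P = (2, 5)
  9P = (6, 1)
Match found at i = 9.

k = 9


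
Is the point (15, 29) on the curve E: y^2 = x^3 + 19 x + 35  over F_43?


Check whether y^2 = x^3 + 19 x + 35 (mod 43) for (x, y) = (15, 29).
LHS: y^2 = 29^2 mod 43 = 24
RHS: x^3 + 19 x + 35 = 15^3 + 19*15 + 35 mod 43 = 40
LHS != RHS

No, not on the curve


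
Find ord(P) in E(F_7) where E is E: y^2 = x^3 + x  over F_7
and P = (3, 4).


Compute successive multiples of P until we hit O:
  1P = (3, 4)
  2P = (1, 3)
  3P = (5, 2)
  4P = (0, 0)
  5P = (5, 5)
  6P = (1, 4)
  7P = (3, 3)
  8P = O

ord(P) = 8


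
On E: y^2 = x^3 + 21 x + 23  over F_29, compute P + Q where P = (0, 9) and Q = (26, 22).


P != Q, so use the chord formula.
s = (y2 - y1) / (x2 - x1) = (13) / (26) mod 29 = 15
x3 = s^2 - x1 - x2 mod 29 = 15^2 - 0 - 26 = 25
y3 = s (x1 - x3) - y1 mod 29 = 15 * (0 - 25) - 9 = 22

P + Q = (25, 22)


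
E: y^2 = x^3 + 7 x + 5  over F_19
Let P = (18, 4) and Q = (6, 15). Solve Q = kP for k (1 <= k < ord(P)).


Enumerate multiples of P until we hit Q = (6, 15):
  1P = (18, 4)
  2P = (0, 9)
  3P = (7, 13)
  4P = (11, 11)
  5P = (10, 7)
  6P = (14, 4)
  7P = (6, 15)
Match found at i = 7.

k = 7


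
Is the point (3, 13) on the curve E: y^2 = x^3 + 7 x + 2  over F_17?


Check whether y^2 = x^3 + 7 x + 2 (mod 17) for (x, y) = (3, 13).
LHS: y^2 = 13^2 mod 17 = 16
RHS: x^3 + 7 x + 2 = 3^3 + 7*3 + 2 mod 17 = 16
LHS = RHS

Yes, on the curve


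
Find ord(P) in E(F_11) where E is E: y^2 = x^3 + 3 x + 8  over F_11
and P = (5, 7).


Compute successive multiples of P until we hit O:
  1P = (5, 7)
  2P = (6, 0)
  3P = (5, 4)
  4P = O

ord(P) = 4


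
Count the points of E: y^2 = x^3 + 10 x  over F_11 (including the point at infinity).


For each x in F_11, count y with y^2 = x^3 + 10 x + 0 mod 11:
  x = 0: RHS = 0, y in [0]  -> 1 point(s)
  x = 1: RHS = 0, y in [0]  -> 1 point(s)
  x = 4: RHS = 5, y in [4, 7]  -> 2 point(s)
  x = 6: RHS = 1, y in [1, 10]  -> 2 point(s)
  x = 8: RHS = 9, y in [3, 8]  -> 2 point(s)
  x = 9: RHS = 5, y in [4, 7]  -> 2 point(s)
  x = 10: RHS = 0, y in [0]  -> 1 point(s)
Affine points: 11. Add the point at infinity: total = 12.

#E(F_11) = 12


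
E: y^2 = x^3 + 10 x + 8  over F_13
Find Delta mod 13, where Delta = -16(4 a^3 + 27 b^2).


4 a^3 + 27 b^2 = 4*10^3 + 27*8^2 = 4000 + 1728 = 5728
Delta = -16 * (5728) = -91648
Delta mod 13 = 2

Delta = 2 (mod 13)


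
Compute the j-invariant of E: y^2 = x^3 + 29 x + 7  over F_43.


Delta = -16(4 a^3 + 27 b^2) mod 43 = 35
-1728 * (4 a)^3 = -1728 * (4*29)^3 mod 43 = 32
j = 32 * 35^(-1) mod 43 = 39

j = 39 (mod 43)


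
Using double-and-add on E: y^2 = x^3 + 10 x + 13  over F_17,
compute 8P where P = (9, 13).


k = 8 = 1000_2 (binary, LSB first: 0001)
Double-and-add from P = (9, 13):
  bit 0 = 0: acc unchanged = O
  bit 1 = 0: acc unchanged = O
  bit 2 = 0: acc unchanged = O
  bit 3 = 1: acc = O + (7, 1) = (7, 1)

8P = (7, 1)


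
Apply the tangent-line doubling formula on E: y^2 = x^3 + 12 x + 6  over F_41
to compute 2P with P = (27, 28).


Doubling: s = (3 x1^2 + a) / (2 y1)
s = (3*27^2 + 12) / (2*28) mod 41 = 40
x3 = s^2 - 2 x1 mod 41 = 40^2 - 2*27 = 29
y3 = s (x1 - x3) - y1 mod 41 = 40 * (27 - 29) - 28 = 15

2P = (29, 15)


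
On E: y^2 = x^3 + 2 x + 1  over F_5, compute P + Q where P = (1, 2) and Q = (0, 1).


P != Q, so use the chord formula.
s = (y2 - y1) / (x2 - x1) = (4) / (4) mod 5 = 1
x3 = s^2 - x1 - x2 mod 5 = 1^2 - 1 - 0 = 0
y3 = s (x1 - x3) - y1 mod 5 = 1 * (1 - 0) - 2 = 4

P + Q = (0, 4)


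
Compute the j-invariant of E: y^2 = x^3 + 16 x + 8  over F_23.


Delta = -16(4 a^3 + 27 b^2) mod 23 = 8
-1728 * (4 a)^3 = -1728 * (4*16)^3 mod 23 = 7
j = 7 * 8^(-1) mod 23 = 21

j = 21 (mod 23)


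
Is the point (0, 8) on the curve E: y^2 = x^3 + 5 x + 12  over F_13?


Check whether y^2 = x^3 + 5 x + 12 (mod 13) for (x, y) = (0, 8).
LHS: y^2 = 8^2 mod 13 = 12
RHS: x^3 + 5 x + 12 = 0^3 + 5*0 + 12 mod 13 = 12
LHS = RHS

Yes, on the curve


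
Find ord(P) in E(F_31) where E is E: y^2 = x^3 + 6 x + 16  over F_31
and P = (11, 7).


Compute successive multiples of P until we hit O:
  1P = (11, 7)
  2P = (13, 20)
  3P = (26, 4)
  4P = (30, 3)
  5P = (28, 8)
  6P = (20, 18)
  7P = (8, 7)
  8P = (12, 24)
  ... (continuing to 39P)
  39P = O

ord(P) = 39


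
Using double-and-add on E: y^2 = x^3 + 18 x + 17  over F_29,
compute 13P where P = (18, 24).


k = 13 = 1101_2 (binary, LSB first: 1011)
Double-and-add from P = (18, 24):
  bit 0 = 1: acc = O + (18, 24) = (18, 24)
  bit 1 = 0: acc unchanged = (18, 24)
  bit 2 = 1: acc = (18, 24) + (11, 3) = (9, 3)
  bit 3 = 1: acc = (9, 3) + (1, 23) = (18, 5)

13P = (18, 5)


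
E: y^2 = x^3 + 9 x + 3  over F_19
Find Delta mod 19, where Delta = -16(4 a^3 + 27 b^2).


4 a^3 + 27 b^2 = 4*9^3 + 27*3^2 = 2916 + 243 = 3159
Delta = -16 * (3159) = -50544
Delta mod 19 = 15

Delta = 15 (mod 19)


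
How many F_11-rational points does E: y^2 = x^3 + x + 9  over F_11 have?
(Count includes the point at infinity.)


For each x in F_11, count y with y^2 = x^3 + 1 x + 9 mod 11:
  x = 0: RHS = 9, y in [3, 8]  -> 2 point(s)
  x = 1: RHS = 0, y in [0]  -> 1 point(s)
  x = 4: RHS = 0, y in [0]  -> 1 point(s)
  x = 6: RHS = 0, y in [0]  -> 1 point(s)
  x = 8: RHS = 1, y in [1, 10]  -> 2 point(s)
Affine points: 7. Add the point at infinity: total = 8.

#E(F_11) = 8


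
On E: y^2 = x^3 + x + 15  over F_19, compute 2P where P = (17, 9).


Doubling: s = (3 x1^2 + a) / (2 y1)
s = (3*17^2 + 1) / (2*9) mod 19 = 6
x3 = s^2 - 2 x1 mod 19 = 6^2 - 2*17 = 2
y3 = s (x1 - x3) - y1 mod 19 = 6 * (17 - 2) - 9 = 5

2P = (2, 5)


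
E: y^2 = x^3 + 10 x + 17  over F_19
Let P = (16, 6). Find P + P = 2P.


Doubling: s = (3 x1^2 + a) / (2 y1)
s = (3*16^2 + 10) / (2*6) mod 19 = 11
x3 = s^2 - 2 x1 mod 19 = 11^2 - 2*16 = 13
y3 = s (x1 - x3) - y1 mod 19 = 11 * (16 - 13) - 6 = 8

2P = (13, 8)


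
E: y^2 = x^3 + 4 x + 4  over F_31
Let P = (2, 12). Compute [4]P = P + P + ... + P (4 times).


k = 4 = 100_2 (binary, LSB first: 001)
Double-and-add from P = (2, 12):
  bit 0 = 0: acc unchanged = O
  bit 1 = 0: acc unchanged = O
  bit 2 = 1: acc = O + (21, 7) = (21, 7)

4P = (21, 7)


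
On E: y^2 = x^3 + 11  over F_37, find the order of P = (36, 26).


Compute successive multiples of P until we hit O:
  1P = (36, 26)
  2P = (5, 32)
  3P = (34, 13)
  4P = (0, 23)
  5P = (10, 7)
  6P = (16, 0)
  7P = (10, 30)
  8P = (0, 14)
  ... (continuing to 12P)
  12P = O

ord(P) = 12


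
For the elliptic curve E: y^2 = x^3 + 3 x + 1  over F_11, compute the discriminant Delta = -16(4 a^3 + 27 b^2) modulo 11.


4 a^3 + 27 b^2 = 4*3^3 + 27*1^2 = 108 + 27 = 135
Delta = -16 * (135) = -2160
Delta mod 11 = 7

Delta = 7 (mod 11)


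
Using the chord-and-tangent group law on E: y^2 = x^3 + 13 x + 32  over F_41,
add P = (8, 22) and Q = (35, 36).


P != Q, so use the chord formula.
s = (y2 - y1) / (x2 - x1) = (14) / (27) mod 41 = 40
x3 = s^2 - x1 - x2 mod 41 = 40^2 - 8 - 35 = 40
y3 = s (x1 - x3) - y1 mod 41 = 40 * (8 - 40) - 22 = 10

P + Q = (40, 10)


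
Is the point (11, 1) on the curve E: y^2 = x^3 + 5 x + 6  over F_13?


Check whether y^2 = x^3 + 5 x + 6 (mod 13) for (x, y) = (11, 1).
LHS: y^2 = 1^2 mod 13 = 1
RHS: x^3 + 5 x + 6 = 11^3 + 5*11 + 6 mod 13 = 1
LHS = RHS

Yes, on the curve


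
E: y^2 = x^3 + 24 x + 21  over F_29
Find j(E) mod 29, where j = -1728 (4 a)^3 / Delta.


Delta = -16(4 a^3 + 27 b^2) mod 29 = 14
-1728 * (4 a)^3 = -1728 * (4*24)^3 mod 29 = 19
j = 19 * 14^(-1) mod 29 = 20

j = 20 (mod 29)


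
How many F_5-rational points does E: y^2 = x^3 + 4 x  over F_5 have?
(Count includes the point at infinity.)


For each x in F_5, count y with y^2 = x^3 + 4 x + 0 mod 5:
  x = 0: RHS = 0, y in [0]  -> 1 point(s)
  x = 1: RHS = 0, y in [0]  -> 1 point(s)
  x = 2: RHS = 1, y in [1, 4]  -> 2 point(s)
  x = 3: RHS = 4, y in [2, 3]  -> 2 point(s)
  x = 4: RHS = 0, y in [0]  -> 1 point(s)
Affine points: 7. Add the point at infinity: total = 8.

#E(F_5) = 8


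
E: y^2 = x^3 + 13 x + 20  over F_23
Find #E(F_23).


For each x in F_23, count y with y^2 = x^3 + 13 x + 20 mod 23:
  x = 2: RHS = 8, y in [10, 13]  -> 2 point(s)
  x = 5: RHS = 3, y in [7, 16]  -> 2 point(s)
  x = 10: RHS = 0, y in [0]  -> 1 point(s)
  x = 12: RHS = 18, y in [8, 15]  -> 2 point(s)
  x = 14: RHS = 2, y in [5, 18]  -> 2 point(s)
  x = 15: RHS = 2, y in [5, 18]  -> 2 point(s)
  x = 16: RHS = 0, y in [0]  -> 1 point(s)
  x = 17: RHS = 2, y in [5, 18]  -> 2 point(s)
  x = 20: RHS = 0, y in [0]  -> 1 point(s)
  x = 21: RHS = 9, y in [3, 20]  -> 2 point(s)
  x = 22: RHS = 6, y in [11, 12]  -> 2 point(s)
Affine points: 19. Add the point at infinity: total = 20.

#E(F_23) = 20


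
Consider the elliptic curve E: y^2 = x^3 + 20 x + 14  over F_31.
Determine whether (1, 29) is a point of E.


Check whether y^2 = x^3 + 20 x + 14 (mod 31) for (x, y) = (1, 29).
LHS: y^2 = 29^2 mod 31 = 4
RHS: x^3 + 20 x + 14 = 1^3 + 20*1 + 14 mod 31 = 4
LHS = RHS

Yes, on the curve


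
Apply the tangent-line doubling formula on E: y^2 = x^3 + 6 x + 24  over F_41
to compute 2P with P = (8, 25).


Doubling: s = (3 x1^2 + a) / (2 y1)
s = (3*8^2 + 6) / (2*25) mod 41 = 22
x3 = s^2 - 2 x1 mod 41 = 22^2 - 2*8 = 17
y3 = s (x1 - x3) - y1 mod 41 = 22 * (8 - 17) - 25 = 23

2P = (17, 23)


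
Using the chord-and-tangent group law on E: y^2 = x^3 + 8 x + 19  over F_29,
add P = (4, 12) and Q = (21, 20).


P != Q, so use the chord formula.
s = (y2 - y1) / (x2 - x1) = (8) / (17) mod 29 = 9
x3 = s^2 - x1 - x2 mod 29 = 9^2 - 4 - 21 = 27
y3 = s (x1 - x3) - y1 mod 29 = 9 * (4 - 27) - 12 = 13

P + Q = (27, 13)


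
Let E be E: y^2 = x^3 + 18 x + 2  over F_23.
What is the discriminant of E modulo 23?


4 a^3 + 27 b^2 = 4*18^3 + 27*2^2 = 23328 + 108 = 23436
Delta = -16 * (23436) = -374976
Delta mod 23 = 16

Delta = 16 (mod 23)


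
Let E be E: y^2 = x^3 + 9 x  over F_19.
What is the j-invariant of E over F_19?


Delta = -16(4 a^3 + 27 b^2) mod 19 = 8
-1728 * (4 a)^3 = -1728 * (4*9)^3 mod 19 = 11
j = 11 * 8^(-1) mod 19 = 18

j = 18 (mod 19)


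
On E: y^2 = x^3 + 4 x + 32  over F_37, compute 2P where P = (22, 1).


k = 2 = 10_2 (binary, LSB first: 01)
Double-and-add from P = (22, 1):
  bit 0 = 0: acc unchanged = O
  bit 1 = 1: acc = O + (26, 10) = (26, 10)

2P = (26, 10)


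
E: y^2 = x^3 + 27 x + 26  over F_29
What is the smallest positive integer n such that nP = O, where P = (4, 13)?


Compute successive multiples of P until we hit O:
  1P = (4, 13)
  2P = (8, 0)
  3P = (4, 16)
  4P = O

ord(P) = 4


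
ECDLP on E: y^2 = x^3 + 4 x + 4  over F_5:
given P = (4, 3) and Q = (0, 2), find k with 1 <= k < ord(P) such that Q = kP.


Enumerate multiples of P until we hit Q = (0, 2):
  1P = (4, 3)
  2P = (1, 3)
  3P = (0, 2)
Match found at i = 3.

k = 3


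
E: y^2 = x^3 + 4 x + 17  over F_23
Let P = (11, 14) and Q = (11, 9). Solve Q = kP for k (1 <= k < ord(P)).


Enumerate multiples of P until we hit Q = (11, 9):
  1P = (11, 14)
  2P = (13, 14)
  3P = (22, 9)
  4P = (21, 1)
  5P = (15, 5)
  6P = (15, 18)
  7P = (21, 22)
  8P = (22, 14)
  9P = (13, 9)
  10P = (11, 9)
Match found at i = 10.

k = 10


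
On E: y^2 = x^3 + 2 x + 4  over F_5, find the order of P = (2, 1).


Compute successive multiples of P until we hit O:
  1P = (2, 1)
  2P = (0, 3)
  3P = (4, 1)
  4P = (4, 4)
  5P = (0, 2)
  6P = (2, 4)
  7P = O

ord(P) = 7


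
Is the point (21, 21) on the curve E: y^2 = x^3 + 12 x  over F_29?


Check whether y^2 = x^3 + 12 x + 0 (mod 29) for (x, y) = (21, 21).
LHS: y^2 = 21^2 mod 29 = 6
RHS: x^3 + 12 x + 0 = 21^3 + 12*21 + 0 mod 29 = 1
LHS != RHS

No, not on the curve


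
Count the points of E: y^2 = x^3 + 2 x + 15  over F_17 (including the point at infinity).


For each x in F_17, count y with y^2 = x^3 + 2 x + 15 mod 17:
  x = 0: RHS = 15, y in [7, 10]  -> 2 point(s)
  x = 1: RHS = 1, y in [1, 16]  -> 2 point(s)
  x = 4: RHS = 2, y in [6, 11]  -> 2 point(s)
  x = 7: RHS = 15, y in [7, 10]  -> 2 point(s)
  x = 8: RHS = 16, y in [4, 13]  -> 2 point(s)
  x = 10: RHS = 15, y in [7, 10]  -> 2 point(s)
  x = 11: RHS = 8, y in [5, 12]  -> 2 point(s)
  x = 12: RHS = 16, y in [4, 13]  -> 2 point(s)
  x = 14: RHS = 16, y in [4, 13]  -> 2 point(s)
Affine points: 18. Add the point at infinity: total = 19.

#E(F_17) = 19


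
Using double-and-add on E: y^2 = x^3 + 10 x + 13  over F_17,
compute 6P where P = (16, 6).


k = 6 = 110_2 (binary, LSB first: 011)
Double-and-add from P = (16, 6):
  bit 0 = 0: acc unchanged = O
  bit 1 = 1: acc = O + (4, 7) = (4, 7)
  bit 2 = 1: acc = (4, 7) + (5, 1) = (10, 12)

6P = (10, 12)


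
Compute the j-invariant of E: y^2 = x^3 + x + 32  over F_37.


Delta = -16(4 a^3 + 27 b^2) mod 37 = 14
-1728 * (4 a)^3 = -1728 * (4*1)^3 mod 37 = 1
j = 1 * 14^(-1) mod 37 = 8

j = 8 (mod 37)


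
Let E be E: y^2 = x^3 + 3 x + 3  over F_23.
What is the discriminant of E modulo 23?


4 a^3 + 27 b^2 = 4*3^3 + 27*3^2 = 108 + 243 = 351
Delta = -16 * (351) = -5616
Delta mod 23 = 19

Delta = 19 (mod 23)


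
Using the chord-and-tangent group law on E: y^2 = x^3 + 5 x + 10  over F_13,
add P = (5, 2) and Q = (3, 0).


P != Q, so use the chord formula.
s = (y2 - y1) / (x2 - x1) = (11) / (11) mod 13 = 1
x3 = s^2 - x1 - x2 mod 13 = 1^2 - 5 - 3 = 6
y3 = s (x1 - x3) - y1 mod 13 = 1 * (5 - 6) - 2 = 10

P + Q = (6, 10)


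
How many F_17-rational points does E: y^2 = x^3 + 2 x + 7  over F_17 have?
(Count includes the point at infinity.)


For each x in F_17, count y with y^2 = x^3 + 2 x + 7 mod 17:
  x = 2: RHS = 2, y in [6, 11]  -> 2 point(s)
  x = 8: RHS = 8, y in [5, 12]  -> 2 point(s)
  x = 11: RHS = 0, y in [0]  -> 1 point(s)
  x = 12: RHS = 8, y in [5, 12]  -> 2 point(s)
  x = 14: RHS = 8, y in [5, 12]  -> 2 point(s)
  x = 16: RHS = 4, y in [2, 15]  -> 2 point(s)
Affine points: 11. Add the point at infinity: total = 12.

#E(F_17) = 12


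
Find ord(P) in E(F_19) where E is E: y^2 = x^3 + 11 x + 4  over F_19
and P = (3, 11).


Compute successive multiples of P until we hit O:
  1P = (3, 11)
  2P = (13, 8)
  3P = (1, 15)
  4P = (0, 2)
  5P = (6, 18)
  6P = (7, 5)
  7P = (16, 18)
  8P = (4, 6)
  ... (continuing to 19P)
  19P = O

ord(P) = 19


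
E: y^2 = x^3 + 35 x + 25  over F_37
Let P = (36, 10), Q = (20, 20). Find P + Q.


P != Q, so use the chord formula.
s = (y2 - y1) / (x2 - x1) = (10) / (21) mod 37 = 4
x3 = s^2 - x1 - x2 mod 37 = 4^2 - 36 - 20 = 34
y3 = s (x1 - x3) - y1 mod 37 = 4 * (36 - 34) - 10 = 35

P + Q = (34, 35)


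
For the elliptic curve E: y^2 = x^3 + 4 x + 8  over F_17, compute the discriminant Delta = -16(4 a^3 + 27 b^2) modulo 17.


4 a^3 + 27 b^2 = 4*4^3 + 27*8^2 = 256 + 1728 = 1984
Delta = -16 * (1984) = -31744
Delta mod 17 = 12

Delta = 12 (mod 17)


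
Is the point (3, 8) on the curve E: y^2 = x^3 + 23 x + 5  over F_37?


Check whether y^2 = x^3 + 23 x + 5 (mod 37) for (x, y) = (3, 8).
LHS: y^2 = 8^2 mod 37 = 27
RHS: x^3 + 23 x + 5 = 3^3 + 23*3 + 5 mod 37 = 27
LHS = RHS

Yes, on the curve


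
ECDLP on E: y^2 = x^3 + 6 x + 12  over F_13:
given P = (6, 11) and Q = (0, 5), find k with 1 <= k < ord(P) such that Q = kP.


Enumerate multiples of P until we hit Q = (0, 5):
  1P = (6, 11)
  2P = (4, 10)
  3P = (0, 5)
Match found at i = 3.

k = 3


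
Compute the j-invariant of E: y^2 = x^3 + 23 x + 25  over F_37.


Delta = -16(4 a^3 + 27 b^2) mod 37 = 3
-1728 * (4 a)^3 = -1728 * (4*23)^3 mod 37 = 31
j = 31 * 3^(-1) mod 37 = 35

j = 35 (mod 37)


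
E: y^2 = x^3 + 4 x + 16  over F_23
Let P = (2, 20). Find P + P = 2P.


Doubling: s = (3 x1^2 + a) / (2 y1)
s = (3*2^2 + 4) / (2*20) mod 23 = 5
x3 = s^2 - 2 x1 mod 23 = 5^2 - 2*2 = 21
y3 = s (x1 - x3) - y1 mod 23 = 5 * (2 - 21) - 20 = 0

2P = (21, 0)


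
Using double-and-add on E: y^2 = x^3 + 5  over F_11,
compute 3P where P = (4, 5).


k = 3 = 11_2 (binary, LSB first: 11)
Double-and-add from P = (4, 5):
  bit 0 = 1: acc = O + (4, 5) = (4, 5)
  bit 1 = 1: acc = (4, 5) + (8, 0) = (4, 6)

3P = (4, 6)


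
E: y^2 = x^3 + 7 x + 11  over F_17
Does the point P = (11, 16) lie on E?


Check whether y^2 = x^3 + 7 x + 11 (mod 17) for (x, y) = (11, 16).
LHS: y^2 = 16^2 mod 17 = 1
RHS: x^3 + 7 x + 11 = 11^3 + 7*11 + 11 mod 17 = 8
LHS != RHS

No, not on the curve


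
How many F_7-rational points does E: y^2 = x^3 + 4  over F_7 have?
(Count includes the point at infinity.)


For each x in F_7, count y with y^2 = x^3 + 0 x + 4 mod 7:
  x = 0: RHS = 4, y in [2, 5]  -> 2 point(s)
Affine points: 2. Add the point at infinity: total = 3.

#E(F_7) = 3


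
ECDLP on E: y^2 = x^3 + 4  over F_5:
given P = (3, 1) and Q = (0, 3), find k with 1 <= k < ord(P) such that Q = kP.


Enumerate multiples of P until we hit Q = (0, 3):
  1P = (3, 1)
  2P = (0, 2)
  3P = (1, 0)
  4P = (0, 3)
Match found at i = 4.

k = 4


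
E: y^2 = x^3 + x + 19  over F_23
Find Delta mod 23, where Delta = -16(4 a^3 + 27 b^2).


4 a^3 + 27 b^2 = 4*1^3 + 27*19^2 = 4 + 9747 = 9751
Delta = -16 * (9751) = -156016
Delta mod 23 = 16

Delta = 16 (mod 23)


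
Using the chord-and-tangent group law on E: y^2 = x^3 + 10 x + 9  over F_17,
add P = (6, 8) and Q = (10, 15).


P != Q, so use the chord formula.
s = (y2 - y1) / (x2 - x1) = (7) / (4) mod 17 = 6
x3 = s^2 - x1 - x2 mod 17 = 6^2 - 6 - 10 = 3
y3 = s (x1 - x3) - y1 mod 17 = 6 * (6 - 3) - 8 = 10

P + Q = (3, 10)


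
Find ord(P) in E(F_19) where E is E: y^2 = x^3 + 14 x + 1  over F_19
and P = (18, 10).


Compute successive multiples of P until we hit O:
  1P = (18, 10)
  2P = (6, 4)
  3P = (0, 18)
  4P = (8, 13)
  5P = (10, 18)
  6P = (11, 2)
  7P = (1, 4)
  8P = (9, 1)
  ... (continuing to 27P)
  27P = O

ord(P) = 27


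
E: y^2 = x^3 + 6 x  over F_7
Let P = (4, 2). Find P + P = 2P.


Doubling: s = (3 x1^2 + a) / (2 y1)
s = (3*4^2 + 6) / (2*2) mod 7 = 3
x3 = s^2 - 2 x1 mod 7 = 3^2 - 2*4 = 1
y3 = s (x1 - x3) - y1 mod 7 = 3 * (4 - 1) - 2 = 0

2P = (1, 0)


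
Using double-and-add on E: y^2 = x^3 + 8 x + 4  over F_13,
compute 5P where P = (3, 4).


k = 5 = 101_2 (binary, LSB first: 101)
Double-and-add from P = (3, 4):
  bit 0 = 1: acc = O + (3, 4) = (3, 4)
  bit 1 = 0: acc unchanged = (3, 4)
  bit 2 = 1: acc = (3, 4) + (4, 10) = (3, 9)

5P = (3, 9)


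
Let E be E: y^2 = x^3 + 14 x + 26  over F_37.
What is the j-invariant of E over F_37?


Delta = -16(4 a^3 + 27 b^2) mod 37 = 32
-1728 * (4 a)^3 = -1728 * (4*14)^3 mod 37 = 6
j = 6 * 32^(-1) mod 37 = 21

j = 21 (mod 37)


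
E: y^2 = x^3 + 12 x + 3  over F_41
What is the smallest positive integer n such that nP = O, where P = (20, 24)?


Compute successive multiples of P until we hit O:
  1P = (20, 24)
  2P = (21, 2)
  3P = (33, 16)
  4P = (9, 26)
  5P = (10, 4)
  6P = (15, 27)
  7P = (8, 18)
  8P = (3, 5)
  ... (continuing to 49P)
  49P = O

ord(P) = 49


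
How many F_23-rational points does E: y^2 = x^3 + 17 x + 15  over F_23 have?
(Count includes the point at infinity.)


For each x in F_23, count y with y^2 = x^3 + 17 x + 15 mod 23:
  x = 3: RHS = 1, y in [1, 22]  -> 2 point(s)
  x = 4: RHS = 9, y in [3, 20]  -> 2 point(s)
  x = 5: RHS = 18, y in [8, 15]  -> 2 point(s)
  x = 9: RHS = 0, y in [0]  -> 1 point(s)
  x = 10: RHS = 12, y in [9, 14]  -> 2 point(s)
  x = 13: RHS = 18, y in [8, 15]  -> 2 point(s)
  x = 16: RHS = 13, y in [6, 17]  -> 2 point(s)
  x = 18: RHS = 12, y in [9, 14]  -> 2 point(s)
  x = 20: RHS = 6, y in [11, 12]  -> 2 point(s)
Affine points: 17. Add the point at infinity: total = 18.

#E(F_23) = 18


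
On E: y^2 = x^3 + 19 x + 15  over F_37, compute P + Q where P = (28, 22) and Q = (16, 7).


P != Q, so use the chord formula.
s = (y2 - y1) / (x2 - x1) = (22) / (25) mod 37 = 29
x3 = s^2 - x1 - x2 mod 37 = 29^2 - 28 - 16 = 20
y3 = s (x1 - x3) - y1 mod 37 = 29 * (28 - 20) - 22 = 25

P + Q = (20, 25)


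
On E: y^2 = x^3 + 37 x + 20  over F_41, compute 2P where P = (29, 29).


Doubling: s = (3 x1^2 + a) / (2 y1)
s = (3*29^2 + 37) / (2*29) mod 41 = 30
x3 = s^2 - 2 x1 mod 41 = 30^2 - 2*29 = 22
y3 = s (x1 - x3) - y1 mod 41 = 30 * (29 - 22) - 29 = 17

2P = (22, 17)


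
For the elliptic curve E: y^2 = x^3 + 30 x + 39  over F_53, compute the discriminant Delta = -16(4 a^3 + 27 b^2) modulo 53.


4 a^3 + 27 b^2 = 4*30^3 + 27*39^2 = 108000 + 41067 = 149067
Delta = -16 * (149067) = -2385072
Delta mod 53 = 34

Delta = 34 (mod 53)
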